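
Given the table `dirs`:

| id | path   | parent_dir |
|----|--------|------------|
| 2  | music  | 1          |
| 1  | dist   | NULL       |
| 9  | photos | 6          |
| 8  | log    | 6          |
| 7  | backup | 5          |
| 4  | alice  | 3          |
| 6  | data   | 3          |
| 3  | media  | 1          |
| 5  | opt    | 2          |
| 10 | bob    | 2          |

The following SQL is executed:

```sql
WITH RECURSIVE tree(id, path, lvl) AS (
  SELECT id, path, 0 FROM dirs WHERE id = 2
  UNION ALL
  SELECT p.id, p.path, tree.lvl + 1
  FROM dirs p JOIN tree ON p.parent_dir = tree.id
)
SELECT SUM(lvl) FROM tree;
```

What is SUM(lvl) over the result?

Base: id=2 (music) at lvl 0.
Iteration 1: rows with parent_dir in {2} -> opt (id 5, lvl 1), bob (id 10, lvl 1).
Iteration 2: rows with parent_dir in {5,10} -> backup (id 7, lvl 2).
Iteration 3: no rows with parent_dir in {7}; recursion stops.
SUM(lvl) = 0 + 1 + 1 + 2 = 4.

4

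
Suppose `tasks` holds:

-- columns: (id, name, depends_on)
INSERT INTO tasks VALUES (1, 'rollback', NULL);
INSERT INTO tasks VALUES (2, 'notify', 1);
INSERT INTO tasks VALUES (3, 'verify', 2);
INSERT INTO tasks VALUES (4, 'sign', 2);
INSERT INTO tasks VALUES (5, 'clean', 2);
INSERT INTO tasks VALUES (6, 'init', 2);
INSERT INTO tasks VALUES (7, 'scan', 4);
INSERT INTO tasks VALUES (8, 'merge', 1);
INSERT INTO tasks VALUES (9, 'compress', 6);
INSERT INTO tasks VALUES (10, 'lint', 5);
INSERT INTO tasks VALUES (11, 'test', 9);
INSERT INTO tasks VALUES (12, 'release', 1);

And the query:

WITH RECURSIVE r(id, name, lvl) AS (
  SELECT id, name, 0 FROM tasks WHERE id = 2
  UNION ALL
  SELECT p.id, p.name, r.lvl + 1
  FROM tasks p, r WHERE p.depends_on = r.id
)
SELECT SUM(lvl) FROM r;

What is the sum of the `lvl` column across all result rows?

Base: id=2 (notify) at lvl 0.
Iteration 1: rows with depends_on in {2} -> verify (id 3, lvl 1), sign (id 4, lvl 1), clean (id 5, lvl 1), init (id 6, lvl 1).
Iteration 2: rows with depends_on in {3,4,5,6} -> scan (id 7, lvl 2), compress (id 9, lvl 2), lint (id 10, lvl 2).
Iteration 3: rows with depends_on in {7,9,10} -> test (id 11, lvl 3).
Iteration 4: no rows with depends_on in {11}; recursion stops.
SUM(lvl) = 0 + 1 + 1 + 1 + 1 + 2 + 2 + 2 + 3 = 13.

13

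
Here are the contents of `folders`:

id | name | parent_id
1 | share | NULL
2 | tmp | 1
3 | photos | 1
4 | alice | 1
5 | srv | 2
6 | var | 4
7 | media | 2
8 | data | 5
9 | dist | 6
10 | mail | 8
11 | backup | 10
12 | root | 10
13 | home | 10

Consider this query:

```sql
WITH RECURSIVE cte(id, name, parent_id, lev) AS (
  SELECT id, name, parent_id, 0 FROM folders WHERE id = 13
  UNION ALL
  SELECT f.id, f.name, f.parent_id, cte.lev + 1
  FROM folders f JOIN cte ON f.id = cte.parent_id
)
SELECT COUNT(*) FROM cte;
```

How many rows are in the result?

Base: id=13 (home), parent_id=10, lev 0.
Iteration 1: join on id=10 -> mail (id 10, parent_id=8, lev 1).
Iteration 2: join on id=8 -> data (id 8, parent_id=5, lev 2).
Iteration 3: join on id=5 -> srv (id 5, parent_id=2, lev 3).
Iteration 4: join on id=2 -> tmp (id 2, parent_id=1, lev 4).
Iteration 5: join on id=1 -> share (id 1, parent_id=NULL, lev 5).
Iteration 6: parent_id is NULL; no match; recursion stops.
Total rows emitted: 6.

6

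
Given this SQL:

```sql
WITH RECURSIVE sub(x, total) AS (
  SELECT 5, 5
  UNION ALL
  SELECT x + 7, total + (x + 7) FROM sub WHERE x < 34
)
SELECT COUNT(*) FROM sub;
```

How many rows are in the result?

Base: x=5, total=5.
Iteration 1: 5 < 34 holds -> x = 5 + 7 = 12, total = 5 + 12 = 17.
Iteration 2: 12 < 34 holds -> x = 12 + 7 = 19, total = 17 + 19 = 36.
Iteration 3: 19 < 34 holds -> x = 19 + 7 = 26, total = 36 + 26 = 62.
Iteration 4: 26 < 34 holds -> x = 26 + 7 = 33, total = 62 + 33 = 95.
Iteration 5: 33 < 34 holds -> x = 33 + 7 = 40, total = 95 + 40 = 135.
Iteration 6: 40 < 34 fails; recursion stops.
Total rows emitted: 6.

6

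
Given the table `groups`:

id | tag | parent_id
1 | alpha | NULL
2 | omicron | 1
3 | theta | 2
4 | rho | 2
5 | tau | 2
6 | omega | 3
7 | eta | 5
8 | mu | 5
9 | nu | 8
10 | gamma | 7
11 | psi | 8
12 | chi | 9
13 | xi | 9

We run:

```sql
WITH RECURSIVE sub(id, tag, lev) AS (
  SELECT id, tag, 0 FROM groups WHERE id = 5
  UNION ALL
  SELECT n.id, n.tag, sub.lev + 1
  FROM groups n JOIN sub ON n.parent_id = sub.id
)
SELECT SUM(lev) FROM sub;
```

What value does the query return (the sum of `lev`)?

Base: id=5 (tau) at lev 0.
Iteration 1: rows with parent_id in {5} -> eta (id 7, lev 1), mu (id 8, lev 1).
Iteration 2: rows with parent_id in {7,8} -> nu (id 9, lev 2), gamma (id 10, lev 2), psi (id 11, lev 2).
Iteration 3: rows with parent_id in {9,10,11} -> chi (id 12, lev 3), xi (id 13, lev 3).
Iteration 4: no rows with parent_id in {12,13}; recursion stops.
SUM(lev) = 0 + 1 + 1 + 2 + 2 + 2 + 3 + 3 = 14.

14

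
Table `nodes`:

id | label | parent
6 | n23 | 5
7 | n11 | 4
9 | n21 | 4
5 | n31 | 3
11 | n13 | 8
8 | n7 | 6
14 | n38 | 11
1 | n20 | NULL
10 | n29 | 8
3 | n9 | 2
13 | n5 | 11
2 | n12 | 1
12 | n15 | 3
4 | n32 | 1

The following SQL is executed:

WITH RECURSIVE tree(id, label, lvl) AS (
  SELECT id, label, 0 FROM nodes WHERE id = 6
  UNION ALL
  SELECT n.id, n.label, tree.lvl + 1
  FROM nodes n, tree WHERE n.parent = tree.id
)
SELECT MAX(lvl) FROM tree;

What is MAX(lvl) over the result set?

3

Base: id=6 (n23) at lvl 0.
Iteration 1: rows with parent in {6} -> n7 (id 8, lvl 1).
Iteration 2: rows with parent in {8} -> n29 (id 10, lvl 2), n13 (id 11, lvl 2).
Iteration 3: rows with parent in {10,11} -> n5 (id 13, lvl 3), n38 (id 14, lvl 3).
Iteration 4: no rows with parent in {13,14}; recursion stops.
lvl values: 0, 1, 2, 2, 3, 3; the maximum is 3.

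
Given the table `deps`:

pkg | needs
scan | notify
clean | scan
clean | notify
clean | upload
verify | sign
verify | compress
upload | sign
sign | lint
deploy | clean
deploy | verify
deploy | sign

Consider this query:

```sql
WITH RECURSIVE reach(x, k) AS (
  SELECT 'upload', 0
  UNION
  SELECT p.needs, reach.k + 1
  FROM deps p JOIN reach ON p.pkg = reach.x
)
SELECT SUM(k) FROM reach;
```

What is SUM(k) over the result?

3

Base: (upload, k=0).
Iteration 1: edges from {upload} -> (sign, k=1).
Iteration 2: edges from {sign} -> (lint, k=2).
Iteration 3: no outgoing edges from {lint}; recursion stops.
SUM(k) = 0 + 1 + 2 = 3.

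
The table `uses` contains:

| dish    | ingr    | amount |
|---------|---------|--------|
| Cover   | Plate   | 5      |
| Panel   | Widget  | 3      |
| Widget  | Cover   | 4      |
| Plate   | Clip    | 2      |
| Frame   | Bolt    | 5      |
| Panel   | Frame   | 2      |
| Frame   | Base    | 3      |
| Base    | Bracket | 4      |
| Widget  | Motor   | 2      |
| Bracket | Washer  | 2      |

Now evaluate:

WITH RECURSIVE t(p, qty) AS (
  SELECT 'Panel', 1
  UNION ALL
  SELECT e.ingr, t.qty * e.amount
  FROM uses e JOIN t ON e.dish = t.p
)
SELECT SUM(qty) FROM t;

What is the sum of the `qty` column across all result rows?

292

Base: (Panel, qty=1).
Iteration 1: components of {Panel} -> Frame = 1*2 = 2, Widget = 1*3 = 3.
Iteration 2: components of {Frame,Widget} -> Base = 2*3 = 6, Bolt = 2*5 = 10, Cover = 3*4 = 12, Motor = 3*2 = 6.
Iteration 3: components of {Base,Bolt,Cover,Motor} -> Bracket = 6*4 = 24, Plate = 12*5 = 60.
Iteration 4: components of {Bracket,Plate} -> Clip = 60*2 = 120, Washer = 24*2 = 48.
Iteration 5: no further components; recursion stops.
SUM(qty) = 1 + 3 + 2 + 12 + 6 + 10 + 6 + 60 + 24 + 120 + 48 = 292.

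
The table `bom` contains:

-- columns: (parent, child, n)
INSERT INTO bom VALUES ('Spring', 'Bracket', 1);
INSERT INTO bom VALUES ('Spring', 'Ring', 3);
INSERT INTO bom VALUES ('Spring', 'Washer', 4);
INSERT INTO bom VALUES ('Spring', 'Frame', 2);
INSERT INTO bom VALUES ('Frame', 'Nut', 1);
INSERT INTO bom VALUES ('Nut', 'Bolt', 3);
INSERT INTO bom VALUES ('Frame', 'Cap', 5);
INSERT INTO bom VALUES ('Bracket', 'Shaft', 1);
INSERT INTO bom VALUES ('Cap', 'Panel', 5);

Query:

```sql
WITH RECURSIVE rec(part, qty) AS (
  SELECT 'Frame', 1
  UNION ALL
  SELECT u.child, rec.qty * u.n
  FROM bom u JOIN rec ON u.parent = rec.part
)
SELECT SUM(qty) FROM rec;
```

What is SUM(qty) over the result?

Base: (Frame, qty=1).
Iteration 1: components of {Frame} -> Cap = 1*5 = 5, Nut = 1*1 = 1.
Iteration 2: components of {Cap,Nut} -> Bolt = 1*3 = 3, Panel = 5*5 = 25.
Iteration 3: no further components; recursion stops.
SUM(qty) = 1 + 1 + 5 + 3 + 25 = 35.

35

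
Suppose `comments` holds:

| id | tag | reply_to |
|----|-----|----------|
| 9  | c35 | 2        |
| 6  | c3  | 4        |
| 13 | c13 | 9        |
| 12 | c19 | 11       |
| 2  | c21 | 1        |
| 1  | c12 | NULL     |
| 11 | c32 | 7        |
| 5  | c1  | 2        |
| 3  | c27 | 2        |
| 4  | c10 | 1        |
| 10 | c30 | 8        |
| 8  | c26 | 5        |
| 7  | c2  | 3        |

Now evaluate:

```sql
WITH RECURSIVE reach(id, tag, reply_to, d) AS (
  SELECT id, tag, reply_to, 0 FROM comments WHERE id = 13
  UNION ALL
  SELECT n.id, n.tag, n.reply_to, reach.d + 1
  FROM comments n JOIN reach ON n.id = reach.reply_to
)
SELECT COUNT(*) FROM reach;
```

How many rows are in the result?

Base: id=13 (c13), reply_to=9, d 0.
Iteration 1: join on id=9 -> c35 (id 9, reply_to=2, d 1).
Iteration 2: join on id=2 -> c21 (id 2, reply_to=1, d 2).
Iteration 3: join on id=1 -> c12 (id 1, reply_to=NULL, d 3).
Iteration 4: reply_to is NULL; no match; recursion stops.
Total rows emitted: 4.

4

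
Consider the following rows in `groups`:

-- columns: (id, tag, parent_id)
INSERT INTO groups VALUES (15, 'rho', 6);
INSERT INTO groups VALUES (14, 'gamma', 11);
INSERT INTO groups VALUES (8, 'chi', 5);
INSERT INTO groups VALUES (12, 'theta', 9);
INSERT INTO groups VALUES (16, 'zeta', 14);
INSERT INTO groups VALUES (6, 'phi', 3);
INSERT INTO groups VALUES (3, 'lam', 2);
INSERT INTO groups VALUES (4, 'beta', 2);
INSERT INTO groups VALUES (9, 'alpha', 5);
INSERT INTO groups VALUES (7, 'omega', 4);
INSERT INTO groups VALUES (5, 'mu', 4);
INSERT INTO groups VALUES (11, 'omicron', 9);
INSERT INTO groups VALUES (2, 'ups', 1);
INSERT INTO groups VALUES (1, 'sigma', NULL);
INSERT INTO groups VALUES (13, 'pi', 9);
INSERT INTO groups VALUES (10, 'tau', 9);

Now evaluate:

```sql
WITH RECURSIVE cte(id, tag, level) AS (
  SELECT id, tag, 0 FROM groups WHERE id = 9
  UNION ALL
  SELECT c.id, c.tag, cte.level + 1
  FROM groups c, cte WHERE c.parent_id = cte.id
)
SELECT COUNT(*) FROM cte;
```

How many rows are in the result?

7

Base: id=9 (alpha) at level 0.
Iteration 1: rows with parent_id in {9} -> tau (id 10, level 1), omicron (id 11, level 1), theta (id 12, level 1), pi (id 13, level 1).
Iteration 2: rows with parent_id in {10,11,12,13} -> gamma (id 14, level 2).
Iteration 3: rows with parent_id in {14} -> zeta (id 16, level 3).
Iteration 4: no rows with parent_id in {16}; recursion stops.
Total rows emitted: 7.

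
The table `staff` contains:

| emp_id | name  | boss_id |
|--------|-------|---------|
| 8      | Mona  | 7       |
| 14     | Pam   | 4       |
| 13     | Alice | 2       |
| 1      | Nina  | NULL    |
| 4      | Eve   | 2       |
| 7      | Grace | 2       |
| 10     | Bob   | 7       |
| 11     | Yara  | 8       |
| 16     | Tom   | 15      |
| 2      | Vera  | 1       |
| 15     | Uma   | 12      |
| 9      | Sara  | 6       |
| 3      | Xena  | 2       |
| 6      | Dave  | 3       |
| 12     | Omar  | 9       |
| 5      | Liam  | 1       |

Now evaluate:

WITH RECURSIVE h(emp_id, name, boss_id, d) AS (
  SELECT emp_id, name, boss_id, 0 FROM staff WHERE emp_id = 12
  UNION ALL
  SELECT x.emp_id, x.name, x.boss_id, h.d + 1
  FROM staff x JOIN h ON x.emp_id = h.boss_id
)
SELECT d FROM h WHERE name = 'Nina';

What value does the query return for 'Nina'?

Base: emp_id=12 (Omar), boss_id=9, d 0.
Iteration 1: join on emp_id=9 -> Sara (id 9, boss_id=6, d 1).
Iteration 2: join on emp_id=6 -> Dave (id 6, boss_id=3, d 2).
Iteration 3: join on emp_id=3 -> Xena (id 3, boss_id=2, d 3).
Iteration 4: join on emp_id=2 -> Vera (id 2, boss_id=1, d 4).
Iteration 5: join on emp_id=1 -> Nina (id 1, boss_id=NULL, d 5).
Iteration 6: boss_id is NULL; no match; recursion stops.

5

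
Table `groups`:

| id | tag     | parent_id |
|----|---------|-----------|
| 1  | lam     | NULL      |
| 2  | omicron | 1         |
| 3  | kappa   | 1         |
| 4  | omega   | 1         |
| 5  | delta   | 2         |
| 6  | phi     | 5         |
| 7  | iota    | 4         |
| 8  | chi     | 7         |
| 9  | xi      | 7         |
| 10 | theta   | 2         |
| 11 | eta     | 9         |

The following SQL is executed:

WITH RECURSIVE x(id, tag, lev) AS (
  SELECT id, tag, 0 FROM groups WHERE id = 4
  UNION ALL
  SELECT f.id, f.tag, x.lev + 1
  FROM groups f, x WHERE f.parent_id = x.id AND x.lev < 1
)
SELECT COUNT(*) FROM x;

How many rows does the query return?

2

Base: id=4 (omega) at lev 0.
Iteration 1: rows with parent_id in {4} -> iota (id 7, lev 1).
Iteration 2: lev < 1 fails for all current rows; recursion stops.
Total rows emitted: 2.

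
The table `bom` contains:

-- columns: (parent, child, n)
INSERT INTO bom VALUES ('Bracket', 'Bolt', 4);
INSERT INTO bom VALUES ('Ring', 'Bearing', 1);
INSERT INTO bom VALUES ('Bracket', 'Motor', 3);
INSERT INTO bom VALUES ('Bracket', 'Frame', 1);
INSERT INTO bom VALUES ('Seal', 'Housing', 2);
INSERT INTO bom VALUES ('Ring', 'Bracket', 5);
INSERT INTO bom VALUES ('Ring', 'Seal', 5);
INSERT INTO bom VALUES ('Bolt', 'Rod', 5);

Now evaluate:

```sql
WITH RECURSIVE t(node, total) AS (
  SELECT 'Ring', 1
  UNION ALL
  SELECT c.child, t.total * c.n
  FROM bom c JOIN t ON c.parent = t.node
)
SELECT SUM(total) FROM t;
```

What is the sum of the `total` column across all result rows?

162

Base: (Ring, total=1).
Iteration 1: components of {Ring} -> Bearing = 1*1 = 1, Bracket = 1*5 = 5, Seal = 1*5 = 5.
Iteration 2: components of {Bearing,Bracket,Seal} -> Bolt = 5*4 = 20, Frame = 5*1 = 5, Housing = 5*2 = 10, Motor = 5*3 = 15.
Iteration 3: components of {Bolt,Frame,Housing,Motor} -> Rod = 20*5 = 100.
Iteration 4: no further components; recursion stops.
SUM(total) = 1 + 5 + 5 + 1 + 10 + 20 + 15 + 5 + 100 = 162.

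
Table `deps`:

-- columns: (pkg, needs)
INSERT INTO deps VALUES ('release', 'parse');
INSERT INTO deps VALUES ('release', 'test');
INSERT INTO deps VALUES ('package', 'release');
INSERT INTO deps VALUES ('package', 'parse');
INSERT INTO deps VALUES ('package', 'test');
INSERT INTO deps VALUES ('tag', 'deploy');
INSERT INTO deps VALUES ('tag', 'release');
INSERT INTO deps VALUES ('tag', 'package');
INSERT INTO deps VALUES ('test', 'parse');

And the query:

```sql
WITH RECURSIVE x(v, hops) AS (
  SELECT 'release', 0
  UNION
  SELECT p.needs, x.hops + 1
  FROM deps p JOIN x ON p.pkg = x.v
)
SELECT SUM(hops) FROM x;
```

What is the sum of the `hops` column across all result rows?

Base: (release, hops=0).
Iteration 1: edges from {release} -> (parse, hops=1), (test, hops=1).
Iteration 2: edges from {parse,test} -> (parse, hops=2).
Iteration 3: no outgoing edges from {parse}; recursion stops.
SUM(hops) = 0 + 1 + 1 + 2 = 4.

4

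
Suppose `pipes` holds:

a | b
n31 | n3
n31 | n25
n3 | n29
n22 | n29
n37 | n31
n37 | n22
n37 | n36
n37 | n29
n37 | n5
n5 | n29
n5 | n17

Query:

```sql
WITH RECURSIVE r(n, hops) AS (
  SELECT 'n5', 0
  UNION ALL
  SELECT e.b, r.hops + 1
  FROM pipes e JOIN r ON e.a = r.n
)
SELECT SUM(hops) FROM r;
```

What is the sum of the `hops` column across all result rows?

2

Base: (n5, hops=0).
Iteration 1: edges from {n5} -> (n17, hops=1), (n29, hops=1).
Iteration 2: no outgoing edges from {n17,n29}; recursion stops.
SUM(hops) = 0 + 1 + 1 = 2.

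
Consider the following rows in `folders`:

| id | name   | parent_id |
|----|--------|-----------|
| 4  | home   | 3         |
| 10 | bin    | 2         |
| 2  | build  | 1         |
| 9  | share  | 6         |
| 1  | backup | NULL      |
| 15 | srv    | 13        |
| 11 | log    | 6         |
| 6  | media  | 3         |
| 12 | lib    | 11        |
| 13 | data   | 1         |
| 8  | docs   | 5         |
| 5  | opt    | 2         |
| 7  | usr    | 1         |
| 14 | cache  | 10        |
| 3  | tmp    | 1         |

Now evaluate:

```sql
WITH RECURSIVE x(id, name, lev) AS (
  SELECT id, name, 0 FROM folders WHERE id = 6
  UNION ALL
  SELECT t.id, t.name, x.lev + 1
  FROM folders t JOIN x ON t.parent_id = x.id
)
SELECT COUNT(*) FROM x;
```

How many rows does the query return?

4

Base: id=6 (media) at lev 0.
Iteration 1: rows with parent_id in {6} -> share (id 9, lev 1), log (id 11, lev 1).
Iteration 2: rows with parent_id in {9,11} -> lib (id 12, lev 2).
Iteration 3: no rows with parent_id in {12}; recursion stops.
Total rows emitted: 4.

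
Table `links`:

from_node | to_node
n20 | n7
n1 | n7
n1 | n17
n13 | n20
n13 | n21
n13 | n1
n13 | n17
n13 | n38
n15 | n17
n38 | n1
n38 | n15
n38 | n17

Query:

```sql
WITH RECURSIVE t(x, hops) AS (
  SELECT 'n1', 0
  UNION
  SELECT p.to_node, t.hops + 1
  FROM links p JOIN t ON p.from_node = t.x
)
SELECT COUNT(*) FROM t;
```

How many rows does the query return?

3

Base: (n1, hops=0).
Iteration 1: edges from {n1} -> (n17, hops=1), (n7, hops=1).
Iteration 2: no outgoing edges from {n17,n7}; recursion stops.
Total rows emitted: 3.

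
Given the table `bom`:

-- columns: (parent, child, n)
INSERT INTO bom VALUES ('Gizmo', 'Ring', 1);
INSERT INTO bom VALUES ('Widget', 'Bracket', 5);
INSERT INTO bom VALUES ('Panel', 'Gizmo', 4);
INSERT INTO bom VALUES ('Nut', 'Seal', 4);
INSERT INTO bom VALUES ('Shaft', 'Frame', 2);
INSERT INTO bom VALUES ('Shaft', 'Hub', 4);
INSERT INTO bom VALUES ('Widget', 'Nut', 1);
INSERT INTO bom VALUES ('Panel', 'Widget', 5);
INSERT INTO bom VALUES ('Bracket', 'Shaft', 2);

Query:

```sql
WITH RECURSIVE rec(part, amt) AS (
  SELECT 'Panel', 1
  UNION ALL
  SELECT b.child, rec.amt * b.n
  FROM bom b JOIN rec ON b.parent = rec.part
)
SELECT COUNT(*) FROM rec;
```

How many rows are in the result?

Base: (Panel, amt=1).
Iteration 1: components of {Panel} -> Gizmo = 1*4 = 4, Widget = 1*5 = 5.
Iteration 2: components of {Gizmo,Widget} -> Bracket = 5*5 = 25, Nut = 5*1 = 5, Ring = 4*1 = 4.
Iteration 3: components of {Bracket,Nut,Ring} -> Seal = 5*4 = 20, Shaft = 25*2 = 50.
Iteration 4: components of {Seal,Shaft} -> Frame = 50*2 = 100, Hub = 50*4 = 200.
Iteration 5: no further components; recursion stops.
Total rows emitted: 10.

10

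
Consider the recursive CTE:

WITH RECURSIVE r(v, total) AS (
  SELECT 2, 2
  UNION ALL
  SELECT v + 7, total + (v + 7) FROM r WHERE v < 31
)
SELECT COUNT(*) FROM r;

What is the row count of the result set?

6

Base: v=2, total=2.
Iteration 1: 2 < 31 holds -> v = 2 + 7 = 9, total = 2 + 9 = 11.
Iteration 2: 9 < 31 holds -> v = 9 + 7 = 16, total = 11 + 16 = 27.
Iteration 3: 16 < 31 holds -> v = 16 + 7 = 23, total = 27 + 23 = 50.
Iteration 4: 23 < 31 holds -> v = 23 + 7 = 30, total = 50 + 30 = 80.
Iteration 5: 30 < 31 holds -> v = 30 + 7 = 37, total = 80 + 37 = 117.
Iteration 6: 37 < 31 fails; recursion stops.
Total rows emitted: 6.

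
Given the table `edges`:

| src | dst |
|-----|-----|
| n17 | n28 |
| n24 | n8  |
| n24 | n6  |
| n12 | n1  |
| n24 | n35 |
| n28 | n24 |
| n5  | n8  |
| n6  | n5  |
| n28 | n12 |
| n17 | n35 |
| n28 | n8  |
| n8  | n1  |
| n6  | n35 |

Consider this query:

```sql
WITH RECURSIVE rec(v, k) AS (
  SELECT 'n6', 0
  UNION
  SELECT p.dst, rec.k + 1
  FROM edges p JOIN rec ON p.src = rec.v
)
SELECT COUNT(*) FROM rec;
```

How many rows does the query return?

Base: (n6, k=0).
Iteration 1: edges from {n6} -> (n35, k=1), (n5, k=1).
Iteration 2: edges from {n35,n5} -> (n8, k=2).
Iteration 3: edges from {n8} -> (n1, k=3).
Iteration 4: no outgoing edges from {n1}; recursion stops.
Total rows emitted: 5.

5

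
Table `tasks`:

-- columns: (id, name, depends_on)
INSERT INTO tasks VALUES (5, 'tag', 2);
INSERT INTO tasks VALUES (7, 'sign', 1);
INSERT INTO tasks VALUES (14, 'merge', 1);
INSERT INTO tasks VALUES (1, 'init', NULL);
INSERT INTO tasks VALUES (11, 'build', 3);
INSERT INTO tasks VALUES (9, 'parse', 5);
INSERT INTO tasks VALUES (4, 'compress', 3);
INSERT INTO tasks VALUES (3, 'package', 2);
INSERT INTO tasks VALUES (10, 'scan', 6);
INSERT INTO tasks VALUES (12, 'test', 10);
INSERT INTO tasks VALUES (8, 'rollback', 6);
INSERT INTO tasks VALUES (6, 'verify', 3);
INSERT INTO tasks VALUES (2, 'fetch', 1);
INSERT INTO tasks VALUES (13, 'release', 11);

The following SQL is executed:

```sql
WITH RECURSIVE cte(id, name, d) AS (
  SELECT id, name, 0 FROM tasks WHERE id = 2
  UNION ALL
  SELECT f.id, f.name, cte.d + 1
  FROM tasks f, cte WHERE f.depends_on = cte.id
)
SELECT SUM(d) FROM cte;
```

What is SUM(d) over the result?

Base: id=2 (fetch) at d 0.
Iteration 1: rows with depends_on in {2} -> package (id 3, d 1), tag (id 5, d 1).
Iteration 2: rows with depends_on in {3,5} -> compress (id 4, d 2), verify (id 6, d 2), parse (id 9, d 2), build (id 11, d 2).
Iteration 3: rows with depends_on in {4,6,9,11} -> rollback (id 8, d 3), scan (id 10, d 3), release (id 13, d 3).
Iteration 4: rows with depends_on in {8,10,13} -> test (id 12, d 4).
Iteration 5: no rows with depends_on in {12}; recursion stops.
SUM(d) = 0 + 1 + 1 + 2 + 2 + 2 + 2 + 3 + 3 + 3 + 4 = 23.

23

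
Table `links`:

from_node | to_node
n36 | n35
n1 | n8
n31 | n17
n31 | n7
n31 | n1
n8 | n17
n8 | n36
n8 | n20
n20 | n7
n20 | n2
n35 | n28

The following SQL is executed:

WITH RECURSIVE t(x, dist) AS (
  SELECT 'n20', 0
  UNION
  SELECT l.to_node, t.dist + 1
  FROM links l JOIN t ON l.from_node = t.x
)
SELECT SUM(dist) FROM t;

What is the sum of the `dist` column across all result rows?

Base: (n20, dist=0).
Iteration 1: edges from {n20} -> (n2, dist=1), (n7, dist=1).
Iteration 2: no outgoing edges from {n2,n7}; recursion stops.
SUM(dist) = 0 + 1 + 1 = 2.

2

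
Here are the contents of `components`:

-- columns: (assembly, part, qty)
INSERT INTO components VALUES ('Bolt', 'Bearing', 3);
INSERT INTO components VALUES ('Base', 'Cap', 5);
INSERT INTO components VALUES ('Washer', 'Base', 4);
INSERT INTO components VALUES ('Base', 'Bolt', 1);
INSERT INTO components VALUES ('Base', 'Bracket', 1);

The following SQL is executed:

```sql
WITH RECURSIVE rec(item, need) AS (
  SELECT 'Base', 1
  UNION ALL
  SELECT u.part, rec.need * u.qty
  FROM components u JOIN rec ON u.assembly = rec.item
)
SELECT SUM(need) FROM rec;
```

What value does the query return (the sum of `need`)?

Base: (Base, need=1).
Iteration 1: components of {Base} -> Bolt = 1*1 = 1, Bracket = 1*1 = 1, Cap = 1*5 = 5.
Iteration 2: components of {Bolt,Bracket,Cap} -> Bearing = 1*3 = 3.
Iteration 3: no further components; recursion stops.
SUM(need) = 1 + 1 + 1 + 5 + 3 = 11.

11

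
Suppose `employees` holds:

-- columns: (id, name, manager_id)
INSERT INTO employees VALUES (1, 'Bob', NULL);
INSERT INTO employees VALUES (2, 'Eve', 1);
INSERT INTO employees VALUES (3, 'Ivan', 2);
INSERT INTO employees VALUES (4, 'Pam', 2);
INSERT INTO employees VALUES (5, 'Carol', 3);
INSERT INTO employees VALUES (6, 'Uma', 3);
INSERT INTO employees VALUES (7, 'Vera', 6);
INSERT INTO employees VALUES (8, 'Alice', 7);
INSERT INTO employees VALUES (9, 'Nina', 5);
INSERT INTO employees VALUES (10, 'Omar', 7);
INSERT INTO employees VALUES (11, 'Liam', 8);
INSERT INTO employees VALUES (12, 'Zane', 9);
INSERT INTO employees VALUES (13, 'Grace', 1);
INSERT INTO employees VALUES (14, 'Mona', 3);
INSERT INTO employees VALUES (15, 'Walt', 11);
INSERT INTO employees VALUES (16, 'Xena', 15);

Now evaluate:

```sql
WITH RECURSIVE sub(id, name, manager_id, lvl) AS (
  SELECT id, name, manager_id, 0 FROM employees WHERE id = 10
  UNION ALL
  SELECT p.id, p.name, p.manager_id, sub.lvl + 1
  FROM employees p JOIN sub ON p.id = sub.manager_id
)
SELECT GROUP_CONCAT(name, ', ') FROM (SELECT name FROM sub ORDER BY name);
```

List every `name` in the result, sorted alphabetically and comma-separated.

Base: id=10 (Omar), manager_id=7, lvl 0.
Iteration 1: join on id=7 -> Vera (id 7, manager_id=6, lvl 1).
Iteration 2: join on id=6 -> Uma (id 6, manager_id=3, lvl 2).
Iteration 3: join on id=3 -> Ivan (id 3, manager_id=2, lvl 3).
Iteration 4: join on id=2 -> Eve (id 2, manager_id=1, lvl 4).
Iteration 5: join on id=1 -> Bob (id 1, manager_id=NULL, lvl 5).
Iteration 6: manager_id is NULL; no match; recursion stops.

Bob, Eve, Ivan, Omar, Uma, Vera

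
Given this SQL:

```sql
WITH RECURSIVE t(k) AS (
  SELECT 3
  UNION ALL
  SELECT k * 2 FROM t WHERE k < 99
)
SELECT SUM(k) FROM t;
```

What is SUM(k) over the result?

Base: k=3.
Iteration 1: 3 < 99 holds -> k = 3 * 2 = 6.
Iteration 2: 6 < 99 holds -> k = 6 * 2 = 12.
Iteration 3: 12 < 99 holds -> k = 12 * 2 = 24.
Iteration 4: 24 < 99 holds -> k = 24 * 2 = 48.
Iteration 5: 48 < 99 holds -> k = 48 * 2 = 96.
Iteration 6: 96 < 99 holds -> k = 96 * 2 = 192.
Iteration 7: 192 < 99 fails; recursion stops.
SUM(k) = 3 + 6 + 12 + 24 + 48 + 96 + 192 = 381.

381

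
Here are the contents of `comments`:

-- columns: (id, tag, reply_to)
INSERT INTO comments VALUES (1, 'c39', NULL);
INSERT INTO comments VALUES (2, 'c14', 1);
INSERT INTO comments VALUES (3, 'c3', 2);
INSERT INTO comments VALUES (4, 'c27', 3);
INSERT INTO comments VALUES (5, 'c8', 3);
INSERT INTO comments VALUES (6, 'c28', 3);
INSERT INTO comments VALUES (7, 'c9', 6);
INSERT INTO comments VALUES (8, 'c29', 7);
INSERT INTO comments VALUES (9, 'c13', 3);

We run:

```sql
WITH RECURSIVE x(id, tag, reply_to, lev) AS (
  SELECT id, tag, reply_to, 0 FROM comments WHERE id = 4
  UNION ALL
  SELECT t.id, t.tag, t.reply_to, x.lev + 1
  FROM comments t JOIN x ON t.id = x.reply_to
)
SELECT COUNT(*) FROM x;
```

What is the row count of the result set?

Base: id=4 (c27), reply_to=3, lev 0.
Iteration 1: join on id=3 -> c3 (id 3, reply_to=2, lev 1).
Iteration 2: join on id=2 -> c14 (id 2, reply_to=1, lev 2).
Iteration 3: join on id=1 -> c39 (id 1, reply_to=NULL, lev 3).
Iteration 4: reply_to is NULL; no match; recursion stops.
Total rows emitted: 4.

4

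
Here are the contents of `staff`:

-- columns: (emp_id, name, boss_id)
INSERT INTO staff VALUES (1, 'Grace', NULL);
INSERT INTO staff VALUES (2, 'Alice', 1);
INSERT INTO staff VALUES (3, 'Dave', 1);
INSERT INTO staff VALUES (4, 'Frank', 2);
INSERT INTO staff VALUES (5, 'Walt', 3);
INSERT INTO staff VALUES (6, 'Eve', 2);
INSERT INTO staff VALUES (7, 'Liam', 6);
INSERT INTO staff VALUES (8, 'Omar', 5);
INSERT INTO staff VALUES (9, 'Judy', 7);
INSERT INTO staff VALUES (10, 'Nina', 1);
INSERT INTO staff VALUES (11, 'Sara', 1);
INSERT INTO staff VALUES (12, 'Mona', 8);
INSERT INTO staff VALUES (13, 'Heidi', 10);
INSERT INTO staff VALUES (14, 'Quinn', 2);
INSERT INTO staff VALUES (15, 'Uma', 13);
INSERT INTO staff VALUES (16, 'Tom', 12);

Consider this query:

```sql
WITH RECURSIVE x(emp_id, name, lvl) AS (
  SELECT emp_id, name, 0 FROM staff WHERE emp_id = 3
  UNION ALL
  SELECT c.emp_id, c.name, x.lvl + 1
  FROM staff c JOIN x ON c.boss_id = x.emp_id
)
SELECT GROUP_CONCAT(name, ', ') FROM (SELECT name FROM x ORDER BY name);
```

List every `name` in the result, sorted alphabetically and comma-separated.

Base: emp_id=3 (Dave) at lvl 0.
Iteration 1: rows with boss_id in {3} -> Walt (id 5, lvl 1).
Iteration 2: rows with boss_id in {5} -> Omar (id 8, lvl 2).
Iteration 3: rows with boss_id in {8} -> Mona (id 12, lvl 3).
Iteration 4: rows with boss_id in {12} -> Tom (id 16, lvl 4).
Iteration 5: no rows with boss_id in {16}; recursion stops.

Dave, Mona, Omar, Tom, Walt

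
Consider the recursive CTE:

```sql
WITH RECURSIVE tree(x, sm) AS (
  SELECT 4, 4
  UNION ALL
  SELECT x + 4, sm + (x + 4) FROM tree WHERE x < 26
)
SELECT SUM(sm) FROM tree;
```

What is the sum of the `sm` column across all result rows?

336

Base: x=4, sm=4.
Iteration 1: 4 < 26 holds -> x = 4 + 4 = 8, sm = 4 + 8 = 12.
Iteration 2: 8 < 26 holds -> x = 8 + 4 = 12, sm = 12 + 12 = 24.
Iteration 3: 12 < 26 holds -> x = 12 + 4 = 16, sm = 24 + 16 = 40.
Iteration 4: 16 < 26 holds -> x = 16 + 4 = 20, sm = 40 + 20 = 60.
Iteration 5: 20 < 26 holds -> x = 20 + 4 = 24, sm = 60 + 24 = 84.
Iteration 6: 24 < 26 holds -> x = 24 + 4 = 28, sm = 84 + 28 = 112.
Iteration 7: 28 < 26 fails; recursion stops.
SUM(sm) = 4 + 12 + 24 + 40 + 60 + 84 + 112 = 336.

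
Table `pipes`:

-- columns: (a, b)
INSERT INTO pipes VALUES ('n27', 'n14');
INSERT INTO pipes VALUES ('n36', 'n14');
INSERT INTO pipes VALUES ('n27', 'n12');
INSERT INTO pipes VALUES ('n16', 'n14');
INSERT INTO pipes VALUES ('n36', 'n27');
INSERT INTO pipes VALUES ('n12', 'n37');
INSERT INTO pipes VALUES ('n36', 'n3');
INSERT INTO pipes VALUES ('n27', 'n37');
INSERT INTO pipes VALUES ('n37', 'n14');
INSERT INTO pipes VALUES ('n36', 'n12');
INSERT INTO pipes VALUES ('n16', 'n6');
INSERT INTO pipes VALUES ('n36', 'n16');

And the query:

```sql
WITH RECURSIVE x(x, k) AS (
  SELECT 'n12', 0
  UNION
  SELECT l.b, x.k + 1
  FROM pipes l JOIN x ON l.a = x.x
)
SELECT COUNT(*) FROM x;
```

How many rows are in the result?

3

Base: (n12, k=0).
Iteration 1: edges from {n12} -> (n37, k=1).
Iteration 2: edges from {n37} -> (n14, k=2).
Iteration 3: no outgoing edges from {n14}; recursion stops.
Total rows emitted: 3.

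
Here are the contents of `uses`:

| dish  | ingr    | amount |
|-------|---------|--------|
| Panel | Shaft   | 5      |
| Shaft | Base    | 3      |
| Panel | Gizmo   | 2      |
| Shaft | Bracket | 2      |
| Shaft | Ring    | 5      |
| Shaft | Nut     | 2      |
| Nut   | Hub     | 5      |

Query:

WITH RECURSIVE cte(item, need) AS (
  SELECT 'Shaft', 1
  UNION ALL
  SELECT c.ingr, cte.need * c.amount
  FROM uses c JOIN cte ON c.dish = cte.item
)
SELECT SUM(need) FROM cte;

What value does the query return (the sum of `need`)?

23

Base: (Shaft, need=1).
Iteration 1: components of {Shaft} -> Base = 1*3 = 3, Bracket = 1*2 = 2, Nut = 1*2 = 2, Ring = 1*5 = 5.
Iteration 2: components of {Base,Bracket,Nut,Ring} -> Hub = 2*5 = 10.
Iteration 3: no further components; recursion stops.
SUM(need) = 1 + 3 + 2 + 5 + 2 + 10 = 23.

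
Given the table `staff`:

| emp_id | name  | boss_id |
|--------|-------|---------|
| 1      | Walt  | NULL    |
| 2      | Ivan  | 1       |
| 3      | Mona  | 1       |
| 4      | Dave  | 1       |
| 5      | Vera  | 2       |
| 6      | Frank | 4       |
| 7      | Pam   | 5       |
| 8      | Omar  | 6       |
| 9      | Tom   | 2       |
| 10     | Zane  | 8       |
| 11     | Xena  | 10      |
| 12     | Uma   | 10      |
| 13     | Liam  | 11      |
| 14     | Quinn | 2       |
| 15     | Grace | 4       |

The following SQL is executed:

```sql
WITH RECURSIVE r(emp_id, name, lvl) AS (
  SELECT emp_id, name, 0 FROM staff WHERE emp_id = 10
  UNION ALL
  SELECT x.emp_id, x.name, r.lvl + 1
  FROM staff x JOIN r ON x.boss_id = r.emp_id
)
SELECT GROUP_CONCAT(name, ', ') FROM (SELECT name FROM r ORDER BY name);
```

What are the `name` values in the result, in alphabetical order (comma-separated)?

Base: emp_id=10 (Zane) at lvl 0.
Iteration 1: rows with boss_id in {10} -> Xena (id 11, lvl 1), Uma (id 12, lvl 1).
Iteration 2: rows with boss_id in {11,12} -> Liam (id 13, lvl 2).
Iteration 3: no rows with boss_id in {13}; recursion stops.

Liam, Uma, Xena, Zane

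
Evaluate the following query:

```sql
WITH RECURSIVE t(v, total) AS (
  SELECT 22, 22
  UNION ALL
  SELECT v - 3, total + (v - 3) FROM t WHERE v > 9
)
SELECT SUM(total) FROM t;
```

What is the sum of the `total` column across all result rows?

357

Base: v=22, total=22.
Iteration 1: 22 > 9 holds -> v = 22 - 3 = 19, total = 22 + 19 = 41.
Iteration 2: 19 > 9 holds -> v = 19 - 3 = 16, total = 41 + 16 = 57.
Iteration 3: 16 > 9 holds -> v = 16 - 3 = 13, total = 57 + 13 = 70.
Iteration 4: 13 > 9 holds -> v = 13 - 3 = 10, total = 70 + 10 = 80.
Iteration 5: 10 > 9 holds -> v = 10 - 3 = 7, total = 80 + 7 = 87.
Iteration 6: 7 > 9 fails; recursion stops.
SUM(total) = 22 + 41 + 57 + 70 + 80 + 87 = 357.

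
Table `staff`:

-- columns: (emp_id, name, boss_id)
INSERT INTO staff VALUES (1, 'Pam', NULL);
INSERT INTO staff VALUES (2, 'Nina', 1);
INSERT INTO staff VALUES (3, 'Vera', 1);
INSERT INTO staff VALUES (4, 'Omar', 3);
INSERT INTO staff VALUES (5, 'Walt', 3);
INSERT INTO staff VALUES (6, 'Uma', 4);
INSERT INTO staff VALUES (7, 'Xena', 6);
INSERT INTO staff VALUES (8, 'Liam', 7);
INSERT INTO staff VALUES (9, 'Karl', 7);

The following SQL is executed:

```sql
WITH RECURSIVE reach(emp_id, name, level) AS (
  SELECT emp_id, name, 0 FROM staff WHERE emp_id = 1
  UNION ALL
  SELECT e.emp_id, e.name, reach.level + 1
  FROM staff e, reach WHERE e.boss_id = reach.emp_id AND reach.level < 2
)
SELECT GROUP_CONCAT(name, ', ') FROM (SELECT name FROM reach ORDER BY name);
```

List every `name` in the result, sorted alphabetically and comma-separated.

Base: emp_id=1 (Pam) at level 0.
Iteration 1: rows with boss_id in {1} -> Nina (id 2, level 1), Vera (id 3, level 1).
Iteration 2: rows with boss_id in {2,3} -> Omar (id 4, level 2), Walt (id 5, level 2).
Iteration 3: level < 2 fails for all current rows; recursion stops.

Nina, Omar, Pam, Vera, Walt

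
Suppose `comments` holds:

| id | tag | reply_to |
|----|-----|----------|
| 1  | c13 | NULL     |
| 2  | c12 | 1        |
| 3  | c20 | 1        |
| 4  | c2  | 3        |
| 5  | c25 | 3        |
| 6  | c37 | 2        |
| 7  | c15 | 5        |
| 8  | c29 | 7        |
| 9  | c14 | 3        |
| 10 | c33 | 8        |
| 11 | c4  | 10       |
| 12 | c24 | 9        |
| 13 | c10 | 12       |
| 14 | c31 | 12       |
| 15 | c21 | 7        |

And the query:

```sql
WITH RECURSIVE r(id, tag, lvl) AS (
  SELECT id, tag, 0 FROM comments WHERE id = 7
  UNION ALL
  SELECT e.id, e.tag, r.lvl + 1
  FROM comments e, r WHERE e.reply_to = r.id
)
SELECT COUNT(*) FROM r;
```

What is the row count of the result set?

5

Base: id=7 (c15) at lvl 0.
Iteration 1: rows with reply_to in {7} -> c29 (id 8, lvl 1), c21 (id 15, lvl 1).
Iteration 2: rows with reply_to in {8,15} -> c33 (id 10, lvl 2).
Iteration 3: rows with reply_to in {10} -> c4 (id 11, lvl 3).
Iteration 4: no rows with reply_to in {11}; recursion stops.
Total rows emitted: 5.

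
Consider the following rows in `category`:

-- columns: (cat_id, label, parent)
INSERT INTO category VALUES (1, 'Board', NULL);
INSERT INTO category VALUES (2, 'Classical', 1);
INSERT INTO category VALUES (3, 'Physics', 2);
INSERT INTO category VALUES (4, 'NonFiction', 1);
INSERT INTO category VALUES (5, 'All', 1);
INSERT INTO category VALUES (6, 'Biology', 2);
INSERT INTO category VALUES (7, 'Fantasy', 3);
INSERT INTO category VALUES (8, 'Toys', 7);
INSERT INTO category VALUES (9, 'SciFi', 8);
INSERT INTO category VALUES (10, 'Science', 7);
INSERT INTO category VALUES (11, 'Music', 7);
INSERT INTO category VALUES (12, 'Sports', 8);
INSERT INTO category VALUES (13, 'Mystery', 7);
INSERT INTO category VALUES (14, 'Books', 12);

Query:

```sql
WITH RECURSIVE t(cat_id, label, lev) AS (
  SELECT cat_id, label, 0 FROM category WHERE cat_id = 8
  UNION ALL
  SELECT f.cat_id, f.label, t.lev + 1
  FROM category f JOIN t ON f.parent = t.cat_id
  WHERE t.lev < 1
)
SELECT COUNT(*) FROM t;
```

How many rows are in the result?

Base: cat_id=8 (Toys) at lev 0.
Iteration 1: rows with parent in {8} -> SciFi (id 9, lev 1), Sports (id 12, lev 1).
Iteration 2: lev < 1 fails for all current rows; recursion stops.
Total rows emitted: 3.

3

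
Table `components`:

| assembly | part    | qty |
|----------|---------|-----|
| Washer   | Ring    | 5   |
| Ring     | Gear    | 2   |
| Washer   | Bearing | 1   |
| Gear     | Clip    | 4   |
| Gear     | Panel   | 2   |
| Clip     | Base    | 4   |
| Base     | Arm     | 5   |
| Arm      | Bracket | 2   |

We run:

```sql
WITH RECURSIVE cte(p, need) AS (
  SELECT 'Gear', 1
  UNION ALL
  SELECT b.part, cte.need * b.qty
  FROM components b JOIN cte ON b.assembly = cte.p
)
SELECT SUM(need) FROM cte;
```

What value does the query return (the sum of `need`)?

263

Base: (Gear, need=1).
Iteration 1: components of {Gear} -> Clip = 1*4 = 4, Panel = 1*2 = 2.
Iteration 2: components of {Clip,Panel} -> Base = 4*4 = 16.
Iteration 3: components of {Base} -> Arm = 16*5 = 80.
Iteration 4: components of {Arm} -> Bracket = 80*2 = 160.
Iteration 5: no further components; recursion stops.
SUM(need) = 1 + 4 + 2 + 16 + 80 + 160 = 263.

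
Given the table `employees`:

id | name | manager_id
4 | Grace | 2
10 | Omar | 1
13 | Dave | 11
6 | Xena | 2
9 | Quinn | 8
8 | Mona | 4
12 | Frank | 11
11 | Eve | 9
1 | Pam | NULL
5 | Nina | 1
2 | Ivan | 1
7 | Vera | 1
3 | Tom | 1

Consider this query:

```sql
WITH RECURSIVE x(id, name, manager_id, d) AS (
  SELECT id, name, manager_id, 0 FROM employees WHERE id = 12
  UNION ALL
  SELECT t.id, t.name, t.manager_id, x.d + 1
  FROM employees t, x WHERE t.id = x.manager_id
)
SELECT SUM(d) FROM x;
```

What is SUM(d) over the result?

21

Base: id=12 (Frank), manager_id=11, d 0.
Iteration 1: join on id=11 -> Eve (id 11, manager_id=9, d 1).
Iteration 2: join on id=9 -> Quinn (id 9, manager_id=8, d 2).
Iteration 3: join on id=8 -> Mona (id 8, manager_id=4, d 3).
Iteration 4: join on id=4 -> Grace (id 4, manager_id=2, d 4).
Iteration 5: join on id=2 -> Ivan (id 2, manager_id=1, d 5).
Iteration 6: join on id=1 -> Pam (id 1, manager_id=NULL, d 6).
Iteration 7: manager_id is NULL; no match; recursion stops.
SUM(d) = 0 + 1 + 2 + 3 + 4 + 5 + 6 = 21.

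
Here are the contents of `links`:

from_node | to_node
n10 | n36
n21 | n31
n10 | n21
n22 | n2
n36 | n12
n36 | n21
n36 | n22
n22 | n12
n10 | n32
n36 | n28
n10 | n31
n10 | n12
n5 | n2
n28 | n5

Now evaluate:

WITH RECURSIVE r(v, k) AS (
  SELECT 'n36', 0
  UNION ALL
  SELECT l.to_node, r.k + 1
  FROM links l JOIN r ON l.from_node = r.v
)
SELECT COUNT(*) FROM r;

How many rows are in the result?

10

Base: (n36, k=0).
Iteration 1: edges from {n36} -> (n12, k=1), (n21, k=1), (n22, k=1), (n28, k=1).
Iteration 2: edges from {n12,n21,n22,n28} -> (n12, k=2), (n2, k=2), (n31, k=2), (n5, k=2).
Iteration 3: edges from {n12,n2,n31,n5} -> (n2, k=3).
Iteration 4: no outgoing edges from {n2}; recursion stops.
Total rows emitted: 10.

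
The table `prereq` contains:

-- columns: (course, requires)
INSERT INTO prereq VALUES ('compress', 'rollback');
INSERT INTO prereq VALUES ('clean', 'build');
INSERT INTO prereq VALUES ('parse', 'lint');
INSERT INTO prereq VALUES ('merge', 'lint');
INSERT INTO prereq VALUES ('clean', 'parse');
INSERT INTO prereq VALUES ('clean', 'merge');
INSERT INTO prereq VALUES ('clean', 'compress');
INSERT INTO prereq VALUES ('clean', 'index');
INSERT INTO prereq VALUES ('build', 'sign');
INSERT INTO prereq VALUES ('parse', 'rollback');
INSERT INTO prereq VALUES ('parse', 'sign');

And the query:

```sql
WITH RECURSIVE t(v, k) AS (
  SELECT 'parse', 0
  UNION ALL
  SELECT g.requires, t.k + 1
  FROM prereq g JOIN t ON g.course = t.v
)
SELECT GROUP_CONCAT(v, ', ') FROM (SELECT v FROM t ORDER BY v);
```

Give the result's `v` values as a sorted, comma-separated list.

lint, parse, rollback, sign

Base: (parse, k=0).
Iteration 1: edges from {parse} -> (lint, k=1), (rollback, k=1), (sign, k=1).
Iteration 2: no outgoing edges from {lint,rollback,sign}; recursion stops.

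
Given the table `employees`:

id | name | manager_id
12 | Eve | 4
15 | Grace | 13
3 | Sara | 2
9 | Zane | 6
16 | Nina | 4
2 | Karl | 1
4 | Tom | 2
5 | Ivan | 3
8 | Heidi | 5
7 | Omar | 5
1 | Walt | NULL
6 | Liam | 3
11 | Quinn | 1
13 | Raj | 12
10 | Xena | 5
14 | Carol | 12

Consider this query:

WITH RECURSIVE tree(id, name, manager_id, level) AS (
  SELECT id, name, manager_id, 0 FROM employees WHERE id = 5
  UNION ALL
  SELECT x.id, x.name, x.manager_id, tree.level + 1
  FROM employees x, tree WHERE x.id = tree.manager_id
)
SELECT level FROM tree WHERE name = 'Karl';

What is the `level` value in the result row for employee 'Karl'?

2

Base: id=5 (Ivan), manager_id=3, level 0.
Iteration 1: join on id=3 -> Sara (id 3, manager_id=2, level 1).
Iteration 2: join on id=2 -> Karl (id 2, manager_id=1, level 2).
Iteration 3: join on id=1 -> Walt (id 1, manager_id=NULL, level 3).
Iteration 4: manager_id is NULL; no match; recursion stops.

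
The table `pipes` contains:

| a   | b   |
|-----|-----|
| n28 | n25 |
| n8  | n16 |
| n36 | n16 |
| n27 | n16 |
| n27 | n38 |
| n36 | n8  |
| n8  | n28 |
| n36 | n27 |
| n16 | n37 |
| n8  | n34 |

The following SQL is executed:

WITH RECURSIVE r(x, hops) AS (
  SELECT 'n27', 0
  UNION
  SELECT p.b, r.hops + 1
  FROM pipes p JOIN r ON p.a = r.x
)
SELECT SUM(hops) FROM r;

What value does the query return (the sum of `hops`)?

4

Base: (n27, hops=0).
Iteration 1: edges from {n27} -> (n16, hops=1), (n38, hops=1).
Iteration 2: edges from {n16,n38} -> (n37, hops=2).
Iteration 3: no outgoing edges from {n37}; recursion stops.
SUM(hops) = 0 + 1 + 1 + 2 = 4.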